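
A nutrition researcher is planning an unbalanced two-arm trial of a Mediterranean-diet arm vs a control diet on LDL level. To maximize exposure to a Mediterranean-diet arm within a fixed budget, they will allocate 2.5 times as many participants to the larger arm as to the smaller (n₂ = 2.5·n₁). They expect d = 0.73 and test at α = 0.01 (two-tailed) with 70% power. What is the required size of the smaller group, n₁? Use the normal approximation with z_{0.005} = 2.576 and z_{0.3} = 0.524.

With allocation ratio k = n₂/n₁ = 2.5, Var(x̄₁−x̄₂) = σ²(1/n₁ + 1/(k·n₁)) = σ²·(k+1)/(k·n₁).
So n₁ = (1 + 1/k)·((z_{α/2} + z_β)/d)² = 1.400 × (3.100/0.73)².
n₁ = 1.400 × 18.03 = 25.2.
Round up: n₁ = 26, giving n₂ = 2.5 × 26 = 65.

n₁ = 26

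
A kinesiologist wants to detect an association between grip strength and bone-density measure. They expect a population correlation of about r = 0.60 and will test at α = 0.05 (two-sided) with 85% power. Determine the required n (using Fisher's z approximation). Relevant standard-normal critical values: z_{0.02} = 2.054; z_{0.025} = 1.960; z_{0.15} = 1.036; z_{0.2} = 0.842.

n = 22

Fisher's z: C = ½·ln((1+r)/(1−r)) = ½·ln(4.0000) = 0.6931.
n = ((z_{α/2} + z_β)/C)² + 3.
(1.960 + 1.036) / 0.6931 = 2.996 / 0.6931 = 4.323.
n = 4.323² + 3 = 18.68 + 3 = 21.7.
Round up.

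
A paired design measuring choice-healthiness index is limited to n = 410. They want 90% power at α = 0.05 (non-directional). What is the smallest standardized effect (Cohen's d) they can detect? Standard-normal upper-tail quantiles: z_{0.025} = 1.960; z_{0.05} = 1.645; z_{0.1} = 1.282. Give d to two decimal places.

d_min ≈ 0.16

For a single sample (or paired design) of n = 410: d_min = (z_{α/2} + z_β)/√n.
z-sum = 1.960 + 1.282 = 3.242.
d_min = 3.242 / √410 = 3.242 / 20.248 = 0.160.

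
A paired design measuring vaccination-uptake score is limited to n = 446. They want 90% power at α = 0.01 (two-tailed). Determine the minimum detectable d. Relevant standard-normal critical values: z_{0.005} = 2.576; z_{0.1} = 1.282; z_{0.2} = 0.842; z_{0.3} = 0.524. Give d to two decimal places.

d_min ≈ 0.18

For a single sample (or paired design) of n = 446: d_min = (z_{α/2} + z_β)/√n.
z-sum = 2.576 + 1.282 = 3.858.
d_min = 3.858 / √446 = 3.858 / 21.119 = 0.183.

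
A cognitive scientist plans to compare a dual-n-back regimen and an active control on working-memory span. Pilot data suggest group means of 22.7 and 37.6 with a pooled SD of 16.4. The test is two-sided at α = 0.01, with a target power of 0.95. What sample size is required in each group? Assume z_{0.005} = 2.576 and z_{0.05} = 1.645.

Cohen's d = |M₁ − M₂| / SD_pooled = |22.7 − 37.6| / 16.4 = 14.9 / 16.4 = 0.909.
For two independent groups with equal n: n = 2·((z_{α/2} + z_β) / d)².
z_{α/2} + z_β = 2.576 + 1.645 = 4.221.
n = 2 × (4.221 / 0.909)² = 2 × 4.644² = 2 × 21.56 = 43.1.
Round up to the next whole participant.

n = 44 per group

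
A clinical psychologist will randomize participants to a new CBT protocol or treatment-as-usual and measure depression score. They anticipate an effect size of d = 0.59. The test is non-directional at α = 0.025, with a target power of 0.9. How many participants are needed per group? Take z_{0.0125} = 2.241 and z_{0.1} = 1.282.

For two independent groups with equal n: n = 2·((z_{α/2} + z_β) / d)².
z_{α/2} + z_β = 2.241 + 1.282 = 3.523.
n = 2 × (3.523 / 0.59)² = 2 × 5.971² = 2 × 35.66 = 71.3.
Round up to the next whole participant.

n = 72 per group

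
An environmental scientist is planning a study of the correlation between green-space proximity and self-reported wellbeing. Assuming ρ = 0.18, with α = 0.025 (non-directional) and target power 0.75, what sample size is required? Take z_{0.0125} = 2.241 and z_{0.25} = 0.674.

n = 260

Fisher's z: C = ½·ln((1+r)/(1−r)) = ½·ln(1.4390) = 0.1820.
n = ((z_{α/2} + z_β)/C)² + 3.
(2.241 + 0.674) / 0.1820 = 2.915 / 0.1820 = 16.016.
n = 16.016² + 3 = 256.53 + 3 = 259.5.
Round up.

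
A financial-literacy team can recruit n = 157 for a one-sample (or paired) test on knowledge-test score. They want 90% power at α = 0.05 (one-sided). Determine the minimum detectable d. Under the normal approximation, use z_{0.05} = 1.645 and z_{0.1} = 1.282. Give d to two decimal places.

d_min ≈ 0.23

For a single sample (or paired design) of n = 157: d_min = (z_{α} + z_β)/√n.
z-sum = 1.645 + 1.282 = 2.927.
d_min = 2.927 / √157 = 2.927 / 12.530 = 0.234.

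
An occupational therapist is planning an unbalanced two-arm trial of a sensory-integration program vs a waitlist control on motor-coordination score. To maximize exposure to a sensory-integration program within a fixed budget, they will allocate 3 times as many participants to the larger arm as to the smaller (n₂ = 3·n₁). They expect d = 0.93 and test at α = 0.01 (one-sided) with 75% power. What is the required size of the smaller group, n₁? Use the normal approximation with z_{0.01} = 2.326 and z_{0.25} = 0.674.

With allocation ratio k = n₂/n₁ = 3, Var(x̄₁−x̄₂) = σ²(1/n₁ + 1/(k·n₁)) = σ²·(k+1)/(k·n₁).
So n₁ = (1 + 1/k)·((z_{α} + z_β)/d)² = 1.333 × (3.000/0.93)².
n₁ = 1.333 × 10.41 = 13.9.
Round up: n₁ = 14, giving n₂ = 3 × 14 = 42.

n₁ = 14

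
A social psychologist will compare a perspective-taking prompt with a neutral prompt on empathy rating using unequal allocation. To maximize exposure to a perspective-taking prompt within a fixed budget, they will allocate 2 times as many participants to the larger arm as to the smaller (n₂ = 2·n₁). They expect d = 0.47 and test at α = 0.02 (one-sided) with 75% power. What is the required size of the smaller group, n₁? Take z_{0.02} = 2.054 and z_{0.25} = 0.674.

With allocation ratio k = n₂/n₁ = 2, Var(x̄₁−x̄₂) = σ²(1/n₁ + 1/(k·n₁)) = σ²·(k+1)/(k·n₁).
So n₁ = (1 + 1/k)·((z_{α} + z_β)/d)² = 1.500 × (2.728/0.47)².
n₁ = 1.500 × 33.69 = 50.5.
Round up: n₁ = 51, giving n₂ = 2 × 51 = 102.

n₁ = 51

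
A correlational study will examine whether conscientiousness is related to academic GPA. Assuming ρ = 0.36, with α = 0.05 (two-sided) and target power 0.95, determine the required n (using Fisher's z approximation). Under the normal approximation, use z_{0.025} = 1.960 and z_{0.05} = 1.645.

Fisher's z: C = ½·ln((1+r)/(1−r)) = ½·ln(2.1250) = 0.3769.
n = ((z_{α/2} + z_β)/C)² + 3.
(1.960 + 1.645) / 0.3769 = 3.605 / 0.3769 = 9.565.
n = 9.565² + 3 = 91.49 + 3 = 94.5.
Round up.

n = 95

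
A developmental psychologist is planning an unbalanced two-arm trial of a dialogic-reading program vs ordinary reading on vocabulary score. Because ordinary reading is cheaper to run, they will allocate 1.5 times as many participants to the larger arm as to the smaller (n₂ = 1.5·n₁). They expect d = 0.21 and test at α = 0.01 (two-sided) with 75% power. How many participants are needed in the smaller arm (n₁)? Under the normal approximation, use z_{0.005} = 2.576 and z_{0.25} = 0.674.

n₁ = 400

With allocation ratio k = n₂/n₁ = 1.5, Var(x̄₁−x̄₂) = σ²(1/n₁ + 1/(k·n₁)) = σ²·(k+1)/(k·n₁).
So n₁ = (1 + 1/k)·((z_{α/2} + z_β)/d)² = 1.667 × (3.250/0.21)².
n₁ = 1.667 × 239.51 = 399.2.
Round up: n₁ = 400, giving n₂ = 1.5 × 400 = 600.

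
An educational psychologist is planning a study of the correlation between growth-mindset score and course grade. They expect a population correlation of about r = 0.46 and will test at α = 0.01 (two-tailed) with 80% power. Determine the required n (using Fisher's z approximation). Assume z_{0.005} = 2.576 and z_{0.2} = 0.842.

n = 51

Fisher's z: C = ½·ln((1+r)/(1−r)) = ½·ln(2.7037) = 0.4973.
n = ((z_{α/2} + z_β)/C)² + 3.
(2.576 + 0.842) / 0.4973 = 3.418 / 0.4973 = 6.873.
n = 6.873² + 3 = 47.24 + 3 = 50.2.
Round up.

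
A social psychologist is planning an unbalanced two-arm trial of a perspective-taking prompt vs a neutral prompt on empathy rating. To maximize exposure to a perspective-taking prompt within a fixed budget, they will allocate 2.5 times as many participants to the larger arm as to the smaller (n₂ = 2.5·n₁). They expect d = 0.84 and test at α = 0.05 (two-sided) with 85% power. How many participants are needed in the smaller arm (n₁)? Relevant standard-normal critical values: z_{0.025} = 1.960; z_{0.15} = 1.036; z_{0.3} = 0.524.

n₁ = 18

With allocation ratio k = n₂/n₁ = 2.5, Var(x̄₁−x̄₂) = σ²(1/n₁ + 1/(k·n₁)) = σ²·(k+1)/(k·n₁).
So n₁ = (1 + 1/k)·((z_{α/2} + z_β)/d)² = 1.400 × (2.996/0.84)².
n₁ = 1.400 × 12.72 = 17.8.
Round up: n₁ = 18, giving n₂ = 2.5 × 18 = 45.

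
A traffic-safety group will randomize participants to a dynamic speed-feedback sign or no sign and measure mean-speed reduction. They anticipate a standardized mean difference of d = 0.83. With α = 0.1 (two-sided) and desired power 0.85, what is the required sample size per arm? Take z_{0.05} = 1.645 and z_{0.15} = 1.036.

For two independent groups with equal n: n = 2·((z_{α/2} + z_β) / d)².
z_{α/2} + z_β = 1.645 + 1.036 = 2.681.
n = 2 × (2.681 / 0.83)² = 2 × 3.230² = 2 × 10.43 = 20.9.
Round up to the next whole participant.

n = 21 per group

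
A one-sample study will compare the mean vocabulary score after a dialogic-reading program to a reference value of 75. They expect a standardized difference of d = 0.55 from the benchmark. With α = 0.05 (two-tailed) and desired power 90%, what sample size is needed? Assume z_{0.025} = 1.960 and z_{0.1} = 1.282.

For a one-sample test: n = ((z_{α/2} + z_β) / d)².
z_{α/2} + z_β = 1.960 + 1.282 = 3.242.
n = (3.242 / 0.55)² = 5.895² = 34.75.
Round up.

n = 35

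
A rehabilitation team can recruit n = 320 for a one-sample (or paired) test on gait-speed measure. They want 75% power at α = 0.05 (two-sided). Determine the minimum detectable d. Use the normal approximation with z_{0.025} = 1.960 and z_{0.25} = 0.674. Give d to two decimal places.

For a single sample (or paired design) of n = 320: d_min = (z_{α/2} + z_β)/√n.
z-sum = 1.960 + 0.674 = 2.634.
d_min = 2.634 / √320 = 2.634 / 17.889 = 0.147.

d_min ≈ 0.15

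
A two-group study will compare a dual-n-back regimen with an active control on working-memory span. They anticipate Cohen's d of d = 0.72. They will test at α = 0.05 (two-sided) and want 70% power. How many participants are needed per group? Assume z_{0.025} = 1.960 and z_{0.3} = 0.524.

For two independent groups with equal n: n = 2·((z_{α/2} + z_β) / d)².
z_{α/2} + z_β = 1.960 + 0.524 = 2.484.
n = 2 × (2.484 / 0.72)² = 2 × 3.450² = 2 × 11.90 = 23.8.
Round up to the next whole participant.

n = 24 per group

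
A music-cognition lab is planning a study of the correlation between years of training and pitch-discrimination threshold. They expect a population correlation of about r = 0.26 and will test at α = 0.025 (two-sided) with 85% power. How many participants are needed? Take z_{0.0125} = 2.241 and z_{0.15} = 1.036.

Fisher's z: C = ½·ln((1+r)/(1−r)) = ½·ln(1.7027) = 0.2661.
n = ((z_{α/2} + z_β)/C)² + 3.
(2.241 + 1.036) / 0.2661 = 3.277 / 0.2661 = 12.315.
n = 12.315² + 3 = 151.66 + 3 = 154.7.
Round up.

n = 155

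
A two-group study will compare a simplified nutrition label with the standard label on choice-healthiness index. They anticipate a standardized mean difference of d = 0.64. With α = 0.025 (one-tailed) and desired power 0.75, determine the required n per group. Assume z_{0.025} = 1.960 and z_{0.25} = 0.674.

n = 34 per group

For two independent groups with equal n: n = 2·((z_{α} + z_β) / d)².
z_{α} + z_β = 1.960 + 0.674 = 2.634.
n = 2 × (2.634 / 0.64)² = 2 × 4.116² = 2 × 16.94 = 33.9.
Round up to the next whole participant.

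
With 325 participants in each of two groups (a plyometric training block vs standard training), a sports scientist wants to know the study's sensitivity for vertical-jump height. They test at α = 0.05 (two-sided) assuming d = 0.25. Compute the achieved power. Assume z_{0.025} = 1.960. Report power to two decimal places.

For two equal groups, power = Φ(d·√(n/2) − z_{α/2}).
d·√(n/2) = 0.25 × √(325/2) = 0.25 × 12.748 = 3.187.
z_β = 3.187 − 1.960 = 1.227.
Power = Φ(1.227) = 0.890.

power ≈ 0.89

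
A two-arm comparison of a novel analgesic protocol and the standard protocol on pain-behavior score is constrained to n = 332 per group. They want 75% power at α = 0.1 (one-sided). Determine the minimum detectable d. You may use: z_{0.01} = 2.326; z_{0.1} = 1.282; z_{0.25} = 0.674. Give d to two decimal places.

d_min ≈ 0.15

For two independent groups of n = 332 each: d_min = (z_{α} + z_β)·√(2/n).
z-sum = 1.282 + 0.674 = 1.956.
d_min = 1.956 × √(2/332) = 1.956 × 0.0776 = 0.152.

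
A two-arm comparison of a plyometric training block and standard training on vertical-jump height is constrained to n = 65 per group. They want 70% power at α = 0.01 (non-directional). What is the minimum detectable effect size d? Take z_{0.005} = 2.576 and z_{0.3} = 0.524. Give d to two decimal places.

For two independent groups of n = 65 each: d_min = (z_{α/2} + z_β)·√(2/n).
z-sum = 2.576 + 0.524 = 3.100.
d_min = 3.100 × √(2/65) = 3.100 × 0.1754 = 0.544.

d_min ≈ 0.54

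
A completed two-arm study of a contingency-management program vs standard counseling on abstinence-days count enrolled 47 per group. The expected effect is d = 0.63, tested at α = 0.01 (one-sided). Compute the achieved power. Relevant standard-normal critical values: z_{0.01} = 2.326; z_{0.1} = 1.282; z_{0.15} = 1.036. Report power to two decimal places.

For two equal groups, power = Φ(d·√(n/2) − z_{α}).
d·√(n/2) = 0.63 × √(47/2) = 0.63 × 4.848 = 3.054.
z_β = 3.054 − 2.326 = 0.728.
Power = Φ(0.728) = 0.767.

power ≈ 0.77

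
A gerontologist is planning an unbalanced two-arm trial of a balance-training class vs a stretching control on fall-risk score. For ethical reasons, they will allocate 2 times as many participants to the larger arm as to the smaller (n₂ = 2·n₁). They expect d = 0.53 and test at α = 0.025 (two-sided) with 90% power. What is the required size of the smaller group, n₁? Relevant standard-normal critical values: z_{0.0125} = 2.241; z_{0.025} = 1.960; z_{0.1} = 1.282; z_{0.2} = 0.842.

With allocation ratio k = n₂/n₁ = 2, Var(x̄₁−x̄₂) = σ²(1/n₁ + 1/(k·n₁)) = σ²·(k+1)/(k·n₁).
So n₁ = (1 + 1/k)·((z_{α/2} + z_β)/d)² = 1.500 × (3.523/0.53)².
n₁ = 1.500 × 44.18 = 66.3.
Round up: n₁ = 67, giving n₂ = 2 × 67 = 134.

n₁ = 67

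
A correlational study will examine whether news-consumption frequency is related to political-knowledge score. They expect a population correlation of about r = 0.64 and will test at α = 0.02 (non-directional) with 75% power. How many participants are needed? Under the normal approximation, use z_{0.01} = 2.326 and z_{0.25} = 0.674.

n = 19

Fisher's z: C = ½·ln((1+r)/(1−r)) = ½·ln(4.5556) = 0.7582.
n = ((z_{α/2} + z_β)/C)² + 3.
(2.326 + 0.674) / 0.7582 = 3.000 / 0.7582 = 3.957.
n = 3.957² + 3 = 15.66 + 3 = 18.7.
Round up.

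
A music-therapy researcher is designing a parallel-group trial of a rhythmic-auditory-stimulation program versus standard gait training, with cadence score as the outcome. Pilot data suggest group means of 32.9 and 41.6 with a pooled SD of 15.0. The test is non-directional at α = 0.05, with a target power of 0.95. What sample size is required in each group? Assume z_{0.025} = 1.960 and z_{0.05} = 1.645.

Cohen's d = |M₁ − M₂| / SD_pooled = |32.9 − 41.6| / 15.0 = 8.7 / 15.0 = 0.580.
For two independent groups with equal n: n = 2·((z_{α/2} + z_β) / d)².
z_{α/2} + z_β = 1.960 + 1.645 = 3.605.
n = 2 × (3.605 / 0.580)² = 2 × 6.216² = 2 × 38.63 = 77.3.
Round up to the next whole participant.

n = 78 per group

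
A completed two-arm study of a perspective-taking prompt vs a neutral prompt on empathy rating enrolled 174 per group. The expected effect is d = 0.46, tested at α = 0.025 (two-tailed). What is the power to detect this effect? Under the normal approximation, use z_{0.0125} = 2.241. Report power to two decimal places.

power ≈ 0.98

For two equal groups, power = Φ(d·√(n/2) − z_{α/2}).
d·√(n/2) = 0.46 × √(174/2) = 0.46 × 9.327 = 4.291.
z_β = 4.291 − 2.241 = 2.050.
Power = Φ(2.050) = 0.980.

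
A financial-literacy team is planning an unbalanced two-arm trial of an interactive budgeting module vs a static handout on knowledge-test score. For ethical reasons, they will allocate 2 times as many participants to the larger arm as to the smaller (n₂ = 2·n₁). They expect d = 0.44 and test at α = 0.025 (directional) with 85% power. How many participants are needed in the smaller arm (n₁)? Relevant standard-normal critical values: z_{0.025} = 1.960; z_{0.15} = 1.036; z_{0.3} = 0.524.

n₁ = 70

With allocation ratio k = n₂/n₁ = 2, Var(x̄₁−x̄₂) = σ²(1/n₁ + 1/(k·n₁)) = σ²·(k+1)/(k·n₁).
So n₁ = (1 + 1/k)·((z_{α} + z_β)/d)² = 1.500 × (2.996/0.44)².
n₁ = 1.500 × 46.36 = 69.5.
Round up: n₁ = 70, giving n₂ = 2 × 70 = 140.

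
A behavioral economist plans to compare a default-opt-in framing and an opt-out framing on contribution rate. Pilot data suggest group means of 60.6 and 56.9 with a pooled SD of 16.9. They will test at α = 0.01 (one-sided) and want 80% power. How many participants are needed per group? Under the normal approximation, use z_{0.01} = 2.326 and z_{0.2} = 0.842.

Cohen's d = |M₁ − M₂| / SD_pooled = |60.6 − 56.9| / 16.9 = 3.7 / 16.9 = 0.219.
For two independent groups with equal n: n = 2·((z_{α} + z_β) / d)².
z_{α} + z_β = 2.326 + 0.842 = 3.168.
n = 2 × (3.168 / 0.219)² = 2 × 14.466² = 2 × 209.26 = 418.5.
Round up to the next whole participant.

n = 419 per group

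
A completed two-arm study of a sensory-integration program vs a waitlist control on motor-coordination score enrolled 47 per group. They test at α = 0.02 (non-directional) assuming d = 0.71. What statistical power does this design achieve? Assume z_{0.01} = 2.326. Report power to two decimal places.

For two equal groups, power = Φ(d·√(n/2) − z_{α/2}).
d·√(n/2) = 0.71 × √(47/2) = 0.71 × 4.848 = 3.442.
z_β = 3.442 − 2.326 = 1.116.
Power = Φ(1.116) = 0.868.

power ≈ 0.87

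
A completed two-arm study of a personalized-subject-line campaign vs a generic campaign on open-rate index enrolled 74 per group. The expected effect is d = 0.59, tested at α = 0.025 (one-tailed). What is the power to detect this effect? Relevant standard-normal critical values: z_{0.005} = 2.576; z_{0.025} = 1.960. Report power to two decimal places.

power ≈ 0.95

For two equal groups, power = Φ(d·√(n/2) − z_{α}).
d·√(n/2) = 0.59 × √(74/2) = 0.59 × 6.083 = 3.589.
z_β = 3.589 − 1.960 = 1.629.
Power = Φ(1.629) = 0.948.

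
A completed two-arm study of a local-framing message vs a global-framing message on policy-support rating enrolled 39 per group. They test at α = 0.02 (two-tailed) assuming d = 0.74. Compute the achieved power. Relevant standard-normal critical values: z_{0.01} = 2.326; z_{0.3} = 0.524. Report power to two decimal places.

power ≈ 0.83

For two equal groups, power = Φ(d·√(n/2) − z_{α/2}).
d·√(n/2) = 0.74 × √(39/2) = 0.74 × 4.416 = 3.268.
z_β = 3.268 − 2.326 = 0.942.
Power = Φ(0.942) = 0.827.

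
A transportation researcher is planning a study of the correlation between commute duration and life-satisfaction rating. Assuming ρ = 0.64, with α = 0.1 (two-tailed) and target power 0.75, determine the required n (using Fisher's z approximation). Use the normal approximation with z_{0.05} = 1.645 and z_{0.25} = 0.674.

Fisher's z: C = ½·ln((1+r)/(1−r)) = ½·ln(4.5556) = 0.7582.
n = ((z_{α/2} + z_β)/C)² + 3.
(1.645 + 0.674) / 0.7582 = 2.319 / 0.7582 = 3.059.
n = 3.059² + 3 = 9.35 + 3 = 12.4.
Round up.

n = 13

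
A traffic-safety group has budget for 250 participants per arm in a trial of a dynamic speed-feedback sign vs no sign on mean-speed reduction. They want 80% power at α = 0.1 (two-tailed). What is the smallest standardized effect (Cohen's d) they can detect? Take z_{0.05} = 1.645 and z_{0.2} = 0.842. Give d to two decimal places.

d_min ≈ 0.22

For two independent groups of n = 250 each: d_min = (z_{α/2} + z_β)·√(2/n).
z-sum = 1.645 + 0.842 = 2.487.
d_min = 2.487 × √(2/250) = 2.487 × 0.0894 = 0.222.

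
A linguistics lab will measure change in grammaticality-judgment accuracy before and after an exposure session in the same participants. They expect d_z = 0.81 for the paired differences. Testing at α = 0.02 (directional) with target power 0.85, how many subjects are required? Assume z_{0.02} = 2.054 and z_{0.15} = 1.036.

n = 15 pairs

For a paired (one-sample on differences) test: n = ((z_{α} + z_β) / d)².
z_{α} + z_β = 2.054 + 1.036 = 3.090.
n = (3.090 / 0.81)² = 3.815² = 14.55.
Round up.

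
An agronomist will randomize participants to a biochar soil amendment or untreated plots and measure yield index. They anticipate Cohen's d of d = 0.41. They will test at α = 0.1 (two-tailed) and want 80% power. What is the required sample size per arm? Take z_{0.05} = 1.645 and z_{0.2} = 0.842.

n = 74 per group

For two independent groups with equal n: n = 2·((z_{α/2} + z_β) / d)².
z_{α/2} + z_β = 1.645 + 0.842 = 2.487.
n = 2 × (2.487 / 0.41)² = 2 × 6.066² = 2 × 36.79 = 73.6.
Round up to the next whole participant.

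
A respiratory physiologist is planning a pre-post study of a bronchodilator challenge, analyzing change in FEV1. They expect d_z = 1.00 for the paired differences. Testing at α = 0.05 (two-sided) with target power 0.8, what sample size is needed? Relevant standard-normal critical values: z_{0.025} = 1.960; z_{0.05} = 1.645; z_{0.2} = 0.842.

For a paired (one-sample on differences) test: n = ((z_{α/2} + z_β) / d)².
z_{α/2} + z_β = 1.960 + 0.842 = 2.802.
n = (2.802 / 1.00)² = 2.802² = 7.85.
Round up.

n = 8 pairs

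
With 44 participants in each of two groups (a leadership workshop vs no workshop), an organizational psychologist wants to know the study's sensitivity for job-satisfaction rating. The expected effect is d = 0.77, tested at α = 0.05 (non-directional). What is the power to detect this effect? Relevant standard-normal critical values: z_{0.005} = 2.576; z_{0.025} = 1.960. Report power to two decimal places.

power ≈ 0.95

For two equal groups, power = Φ(d·√(n/2) − z_{α/2}).
d·√(n/2) = 0.77 × √(44/2) = 0.77 × 4.690 = 3.612.
z_β = 3.612 − 1.960 = 1.652.
Power = Φ(1.652) = 0.951.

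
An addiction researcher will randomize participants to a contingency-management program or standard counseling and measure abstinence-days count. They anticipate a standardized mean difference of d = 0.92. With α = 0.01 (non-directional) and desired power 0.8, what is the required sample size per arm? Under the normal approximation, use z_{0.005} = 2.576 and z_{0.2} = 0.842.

For two independent groups with equal n: n = 2·((z_{α/2} + z_β) / d)².
z_{α/2} + z_β = 2.576 + 0.842 = 3.418.
n = 2 × (3.418 / 0.92)² = 2 × 3.715² = 2 × 13.80 = 27.6.
Round up to the next whole participant.

n = 28 per group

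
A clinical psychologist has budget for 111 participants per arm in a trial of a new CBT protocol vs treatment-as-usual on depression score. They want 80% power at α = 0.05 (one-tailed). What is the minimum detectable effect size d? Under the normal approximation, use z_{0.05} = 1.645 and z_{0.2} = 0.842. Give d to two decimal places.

For two independent groups of n = 111 each: d_min = (z_{α} + z_β)·√(2/n).
z-sum = 1.645 + 0.842 = 2.487.
d_min = 2.487 × √(2/111) = 2.487 × 0.1342 = 0.334.

d_min ≈ 0.33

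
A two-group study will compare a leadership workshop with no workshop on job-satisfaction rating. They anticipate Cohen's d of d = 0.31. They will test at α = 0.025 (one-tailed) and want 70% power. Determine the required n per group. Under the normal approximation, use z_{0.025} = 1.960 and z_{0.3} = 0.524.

For two independent groups with equal n: n = 2·((z_{α} + z_β) / d)².
z_{α} + z_β = 1.960 + 0.524 = 2.484.
n = 2 × (2.484 / 0.31)² = 2 × 8.013² = 2 × 64.21 = 128.4.
Round up to the next whole participant.

n = 129 per group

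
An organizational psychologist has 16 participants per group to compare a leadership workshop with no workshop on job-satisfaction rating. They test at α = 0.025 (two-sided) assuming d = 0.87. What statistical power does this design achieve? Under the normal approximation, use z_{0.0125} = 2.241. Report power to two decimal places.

For two equal groups, power = Φ(d·√(n/2) − z_{α/2}).
d·√(n/2) = 0.87 × √(16/2) = 0.87 × 2.828 = 2.461.
z_β = 2.461 − 2.241 = 0.220.
Power = Φ(0.220) = 0.587.

power ≈ 0.59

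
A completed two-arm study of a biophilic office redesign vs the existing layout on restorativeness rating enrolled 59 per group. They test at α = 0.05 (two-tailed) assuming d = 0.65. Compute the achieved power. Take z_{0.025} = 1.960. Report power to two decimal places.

power ≈ 0.94

For two equal groups, power = Φ(d·√(n/2) − z_{α/2}).
d·√(n/2) = 0.65 × √(59/2) = 0.65 × 5.431 = 3.530.
z_β = 3.530 − 1.960 = 1.570.
Power = Φ(1.570) = 0.942.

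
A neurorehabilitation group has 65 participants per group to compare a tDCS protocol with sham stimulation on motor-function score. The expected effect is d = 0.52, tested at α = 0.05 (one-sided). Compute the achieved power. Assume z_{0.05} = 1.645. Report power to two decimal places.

power ≈ 0.91

For two equal groups, power = Φ(d·√(n/2) − z_{α}).
d·√(n/2) = 0.52 × √(65/2) = 0.52 × 5.701 = 2.964.
z_β = 2.964 − 1.645 = 1.319.
Power = Φ(1.319) = 0.906.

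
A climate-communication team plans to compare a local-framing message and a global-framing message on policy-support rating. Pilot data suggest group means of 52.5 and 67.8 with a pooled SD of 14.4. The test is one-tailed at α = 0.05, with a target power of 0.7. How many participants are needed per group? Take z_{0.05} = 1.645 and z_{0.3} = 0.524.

Cohen's d = |M₁ − M₂| / SD_pooled = |52.5 − 67.8| / 14.4 = 15.3 / 14.4 = 1.062.
For two independent groups with equal n: n = 2·((z_{α} + z_β) / d)².
z_{α} + z_β = 1.645 + 0.524 = 2.169.
n = 2 × (2.169 / 1.062)² = 2 × 2.042² = 2 × 4.17 = 8.3.
Round up to the next whole participant.

n = 9 per group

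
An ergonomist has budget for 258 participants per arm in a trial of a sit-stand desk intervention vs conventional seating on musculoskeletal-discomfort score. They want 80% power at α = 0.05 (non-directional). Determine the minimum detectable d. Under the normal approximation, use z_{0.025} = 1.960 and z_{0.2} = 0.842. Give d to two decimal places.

For two independent groups of n = 258 each: d_min = (z_{α/2} + z_β)·√(2/n).
z-sum = 1.960 + 0.842 = 2.802.
d_min = 2.802 × √(2/258) = 2.802 × 0.0880 = 0.247.

d_min ≈ 0.25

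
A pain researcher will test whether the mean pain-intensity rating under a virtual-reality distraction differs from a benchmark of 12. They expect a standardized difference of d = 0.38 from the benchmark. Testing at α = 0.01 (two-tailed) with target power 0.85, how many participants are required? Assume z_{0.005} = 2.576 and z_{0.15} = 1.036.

n = 91

For a one-sample test: n = ((z_{α/2} + z_β) / d)².
z_{α/2} + z_β = 2.576 + 1.036 = 3.612.
n = (3.612 / 0.38)² = 9.505² = 90.35.
Round up.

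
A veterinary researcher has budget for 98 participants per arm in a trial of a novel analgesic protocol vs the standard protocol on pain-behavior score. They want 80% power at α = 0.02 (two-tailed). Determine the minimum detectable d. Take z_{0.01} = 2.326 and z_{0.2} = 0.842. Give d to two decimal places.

d_min ≈ 0.45

For two independent groups of n = 98 each: d_min = (z_{α/2} + z_β)·√(2/n).
z-sum = 2.326 + 0.842 = 3.168.
d_min = 3.168 × √(2/98) = 3.168 × 0.1429 = 0.453.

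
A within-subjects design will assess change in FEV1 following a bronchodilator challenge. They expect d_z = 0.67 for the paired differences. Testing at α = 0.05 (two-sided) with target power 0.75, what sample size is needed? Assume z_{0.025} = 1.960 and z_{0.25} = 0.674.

For a paired (one-sample on differences) test: n = ((z_{α/2} + z_β) / d)².
z_{α/2} + z_β = 1.960 + 0.674 = 2.634.
n = (2.634 / 0.67)² = 3.931² = 15.46.
Round up.

n = 16 pairs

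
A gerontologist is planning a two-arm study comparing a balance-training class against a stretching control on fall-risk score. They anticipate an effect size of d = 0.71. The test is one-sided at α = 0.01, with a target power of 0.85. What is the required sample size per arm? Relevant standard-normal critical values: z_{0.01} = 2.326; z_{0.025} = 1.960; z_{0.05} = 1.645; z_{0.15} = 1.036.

n = 45 per group

For two independent groups with equal n: n = 2·((z_{α} + z_β) / d)².
z_{α} + z_β = 2.326 + 1.036 = 3.362.
n = 2 × (3.362 / 0.71)² = 2 × 4.735² = 2 × 22.42 = 44.8.
Round up to the next whole participant.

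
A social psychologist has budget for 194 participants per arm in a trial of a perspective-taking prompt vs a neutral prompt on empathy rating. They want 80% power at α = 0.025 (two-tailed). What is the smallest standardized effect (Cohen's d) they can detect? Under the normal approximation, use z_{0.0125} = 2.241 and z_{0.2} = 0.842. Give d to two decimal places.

For two independent groups of n = 194 each: d_min = (z_{α/2} + z_β)·√(2/n).
z-sum = 2.241 + 0.842 = 3.083.
d_min = 3.083 × √(2/194) = 3.083 × 0.1015 = 0.313.

d_min ≈ 0.31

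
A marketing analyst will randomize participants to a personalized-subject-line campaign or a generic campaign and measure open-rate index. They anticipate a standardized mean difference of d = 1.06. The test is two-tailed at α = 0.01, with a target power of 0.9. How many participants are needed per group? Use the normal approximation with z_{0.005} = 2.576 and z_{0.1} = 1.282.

n = 27 per group

For two independent groups with equal n: n = 2·((z_{α/2} + z_β) / d)².
z_{α/2} + z_β = 2.576 + 1.282 = 3.858.
n = 2 × (3.858 / 1.06)² = 2 × 3.640² = 2 × 13.25 = 26.5.
Round up to the next whole participant.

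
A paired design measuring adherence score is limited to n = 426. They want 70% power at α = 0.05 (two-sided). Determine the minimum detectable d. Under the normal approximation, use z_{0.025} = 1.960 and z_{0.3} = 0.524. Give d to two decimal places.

For a single sample (or paired design) of n = 426: d_min = (z_{α/2} + z_β)/√n.
z-sum = 1.960 + 0.524 = 2.484.
d_min = 2.484 / √426 = 2.484 / 20.640 = 0.120.

d_min ≈ 0.12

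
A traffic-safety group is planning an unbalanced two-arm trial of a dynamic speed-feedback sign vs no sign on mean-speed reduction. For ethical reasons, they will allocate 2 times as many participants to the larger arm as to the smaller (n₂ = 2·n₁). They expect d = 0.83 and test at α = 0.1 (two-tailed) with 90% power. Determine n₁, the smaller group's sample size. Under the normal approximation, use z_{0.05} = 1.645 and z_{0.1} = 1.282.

With allocation ratio k = n₂/n₁ = 2, Var(x̄₁−x̄₂) = σ²(1/n₁ + 1/(k·n₁)) = σ²·(k+1)/(k·n₁).
So n₁ = (1 + 1/k)·((z_{α/2} + z_β)/d)² = 1.500 × (2.927/0.83)².
n₁ = 1.500 × 12.44 = 18.7.
Round up: n₁ = 19, giving n₂ = 2 × 19 = 38.

n₁ = 19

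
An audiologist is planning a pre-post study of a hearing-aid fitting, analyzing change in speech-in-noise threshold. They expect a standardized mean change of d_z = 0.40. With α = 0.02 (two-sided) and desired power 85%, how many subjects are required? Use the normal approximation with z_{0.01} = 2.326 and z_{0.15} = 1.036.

For a paired (one-sample on differences) test: n = ((z_{α/2} + z_β) / d)².
z_{α/2} + z_β = 2.326 + 1.036 = 3.362.
n = (3.362 / 0.40)² = 8.405² = 70.64.
Round up.

n = 71 pairs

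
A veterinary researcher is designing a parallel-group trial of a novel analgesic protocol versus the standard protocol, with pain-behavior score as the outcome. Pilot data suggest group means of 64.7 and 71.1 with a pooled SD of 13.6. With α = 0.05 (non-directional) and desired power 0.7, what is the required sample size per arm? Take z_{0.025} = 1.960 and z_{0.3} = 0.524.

Cohen's d = |M₁ − M₂| / SD_pooled = |64.7 − 71.1| / 13.6 = 6.4 / 13.6 = 0.471.
For two independent groups with equal n: n = 2·((z_{α/2} + z_β) / d)².
z_{α/2} + z_β = 1.960 + 0.524 = 2.484.
n = 2 × (2.484 / 0.471)² = 2 × 5.274² = 2 × 27.81 = 55.6.
Round up to the next whole participant.

n = 56 per group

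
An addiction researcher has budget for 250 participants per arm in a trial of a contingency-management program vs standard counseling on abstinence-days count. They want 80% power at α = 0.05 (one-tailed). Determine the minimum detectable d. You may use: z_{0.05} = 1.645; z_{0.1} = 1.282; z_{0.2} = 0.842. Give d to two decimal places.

d_min ≈ 0.22

For two independent groups of n = 250 each: d_min = (z_{α} + z_β)·√(2/n).
z-sum = 1.645 + 0.842 = 2.487.
d_min = 2.487 × √(2/250) = 2.487 × 0.0894 = 0.222.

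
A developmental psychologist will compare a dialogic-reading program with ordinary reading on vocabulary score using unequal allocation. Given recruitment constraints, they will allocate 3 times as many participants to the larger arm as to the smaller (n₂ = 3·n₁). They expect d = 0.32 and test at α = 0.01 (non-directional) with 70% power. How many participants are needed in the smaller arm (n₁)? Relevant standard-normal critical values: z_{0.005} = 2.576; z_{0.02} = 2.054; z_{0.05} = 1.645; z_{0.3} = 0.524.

n₁ = 126

With allocation ratio k = n₂/n₁ = 3, Var(x̄₁−x̄₂) = σ²(1/n₁ + 1/(k·n₁)) = σ²·(k+1)/(k·n₁).
So n₁ = (1 + 1/k)·((z_{α/2} + z_β)/d)² = 1.333 × (3.100/0.32)².
n₁ = 1.333 × 93.85 = 125.1.
Round up: n₁ = 126, giving n₂ = 3 × 126 = 378.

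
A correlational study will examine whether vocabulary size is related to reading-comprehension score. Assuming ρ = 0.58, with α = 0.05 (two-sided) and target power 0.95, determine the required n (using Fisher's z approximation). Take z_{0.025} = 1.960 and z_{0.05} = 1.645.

Fisher's z: C = ½·ln((1+r)/(1−r)) = ½·ln(3.7619) = 0.6625.
n = ((z_{α/2} + z_β)/C)² + 3.
(1.960 + 1.645) / 0.6625 = 3.605 / 0.6625 = 5.442.
n = 5.442² + 3 = 29.61 + 3 = 32.6.
Round up.

n = 33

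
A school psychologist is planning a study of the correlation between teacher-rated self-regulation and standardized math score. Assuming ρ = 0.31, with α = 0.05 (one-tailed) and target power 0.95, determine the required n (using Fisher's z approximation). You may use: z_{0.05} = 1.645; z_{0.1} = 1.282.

n = 109

Fisher's z: C = ½·ln((1+r)/(1−r)) = ½·ln(1.8986) = 0.3205.
n = ((z_{α} + z_β)/C)² + 3.
(1.645 + 1.645) / 0.3205 = 3.290 / 0.3205 = 10.265.
n = 10.265² + 3 = 105.37 + 3 = 108.4.
Round up.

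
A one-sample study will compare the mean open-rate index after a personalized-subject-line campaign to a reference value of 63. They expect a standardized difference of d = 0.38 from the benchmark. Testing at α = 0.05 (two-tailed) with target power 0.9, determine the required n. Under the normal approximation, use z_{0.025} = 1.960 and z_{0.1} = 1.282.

n = 73

For a one-sample test: n = ((z_{α/2} + z_β) / d)².
z_{α/2} + z_β = 1.960 + 1.282 = 3.242.
n = (3.242 / 0.38)² = 8.532² = 72.79.
Round up.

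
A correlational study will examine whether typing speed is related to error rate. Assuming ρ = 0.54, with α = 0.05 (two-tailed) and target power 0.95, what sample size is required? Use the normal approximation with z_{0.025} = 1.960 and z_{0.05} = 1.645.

Fisher's z: C = ½·ln((1+r)/(1−r)) = ½·ln(3.3478) = 0.6042.
n = ((z_{α/2} + z_β)/C)² + 3.
(1.960 + 1.645) / 0.6042 = 3.605 / 0.6042 = 5.967.
n = 5.967² + 3 = 35.60 + 3 = 38.6.
Round up.

n = 39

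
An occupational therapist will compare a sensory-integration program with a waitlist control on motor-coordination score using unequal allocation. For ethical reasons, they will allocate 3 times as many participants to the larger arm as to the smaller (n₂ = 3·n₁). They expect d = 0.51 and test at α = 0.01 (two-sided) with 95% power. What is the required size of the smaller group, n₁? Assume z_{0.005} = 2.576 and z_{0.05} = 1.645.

n₁ = 92

With allocation ratio k = n₂/n₁ = 3, Var(x̄₁−x̄₂) = σ²(1/n₁ + 1/(k·n₁)) = σ²·(k+1)/(k·n₁).
So n₁ = (1 + 1/k)·((z_{α/2} + z_β)/d)² = 1.333 × (4.221/0.51)².
n₁ = 1.333 × 68.50 = 91.3.
Round up: n₁ = 92, giving n₂ = 3 × 92 = 276.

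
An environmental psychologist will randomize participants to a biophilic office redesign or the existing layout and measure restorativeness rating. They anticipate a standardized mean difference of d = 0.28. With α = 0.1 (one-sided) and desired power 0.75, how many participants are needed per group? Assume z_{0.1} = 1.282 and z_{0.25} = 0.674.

n = 98 per group

For two independent groups with equal n: n = 2·((z_{α} + z_β) / d)².
z_{α} + z_β = 1.282 + 0.674 = 1.956.
n = 2 × (1.956 / 0.28)² = 2 × 6.986² = 2 × 48.80 = 97.6.
Round up to the next whole participant.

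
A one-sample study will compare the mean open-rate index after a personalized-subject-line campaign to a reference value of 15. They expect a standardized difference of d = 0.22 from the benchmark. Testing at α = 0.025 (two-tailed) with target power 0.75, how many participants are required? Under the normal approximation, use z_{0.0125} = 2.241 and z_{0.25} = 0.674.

n = 176

For a one-sample test: n = ((z_{α/2} + z_β) / d)².
z_{α/2} + z_β = 2.241 + 0.674 = 2.915.
n = (2.915 / 0.22)² = 13.250² = 175.56.
Round up.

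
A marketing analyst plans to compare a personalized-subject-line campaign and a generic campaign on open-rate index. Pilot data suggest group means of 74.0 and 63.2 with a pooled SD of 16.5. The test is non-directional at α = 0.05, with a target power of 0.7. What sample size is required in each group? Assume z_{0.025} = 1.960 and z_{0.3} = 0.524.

n = 29 per group

Cohen's d = |M₁ − M₂| / SD_pooled = |74.0 − 63.2| / 16.5 = 10.8 / 16.5 = 0.655.
For two independent groups with equal n: n = 2·((z_{α/2} + z_β) / d)².
z_{α/2} + z_β = 1.960 + 0.524 = 2.484.
n = 2 × (2.484 / 0.655)² = 2 × 3.792² = 2 × 14.38 = 28.8.
Round up to the next whole participant.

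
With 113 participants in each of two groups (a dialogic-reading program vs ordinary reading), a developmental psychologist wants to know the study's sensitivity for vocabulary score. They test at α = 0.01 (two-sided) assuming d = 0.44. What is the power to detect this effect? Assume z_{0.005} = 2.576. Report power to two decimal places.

power ≈ 0.77

For two equal groups, power = Φ(d·√(n/2) − z_{α/2}).
d·√(n/2) = 0.44 × √(113/2) = 0.44 × 7.517 = 3.307.
z_β = 3.307 − 2.576 = 0.731.
Power = Φ(0.731) = 0.768.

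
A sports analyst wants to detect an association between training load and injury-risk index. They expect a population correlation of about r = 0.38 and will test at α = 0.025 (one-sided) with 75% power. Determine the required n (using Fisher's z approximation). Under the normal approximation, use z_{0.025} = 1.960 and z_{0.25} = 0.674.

n = 47

Fisher's z: C = ½·ln((1+r)/(1−r)) = ½·ln(2.2258) = 0.4001.
n = ((z_{α} + z_β)/C)² + 3.
(1.960 + 0.674) / 0.4001 = 2.634 / 0.4001 = 6.583.
n = 6.583² + 3 = 43.34 + 3 = 46.3.
Round up.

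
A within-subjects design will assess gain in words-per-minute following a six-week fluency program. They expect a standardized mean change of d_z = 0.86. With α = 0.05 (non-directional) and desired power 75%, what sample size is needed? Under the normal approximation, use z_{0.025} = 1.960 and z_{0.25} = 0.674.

n = 10 pairs

For a paired (one-sample on differences) test: n = ((z_{α/2} + z_β) / d)².
z_{α/2} + z_β = 1.960 + 0.674 = 2.634.
n = (2.634 / 0.86)² = 3.063² = 9.38.
Round up.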